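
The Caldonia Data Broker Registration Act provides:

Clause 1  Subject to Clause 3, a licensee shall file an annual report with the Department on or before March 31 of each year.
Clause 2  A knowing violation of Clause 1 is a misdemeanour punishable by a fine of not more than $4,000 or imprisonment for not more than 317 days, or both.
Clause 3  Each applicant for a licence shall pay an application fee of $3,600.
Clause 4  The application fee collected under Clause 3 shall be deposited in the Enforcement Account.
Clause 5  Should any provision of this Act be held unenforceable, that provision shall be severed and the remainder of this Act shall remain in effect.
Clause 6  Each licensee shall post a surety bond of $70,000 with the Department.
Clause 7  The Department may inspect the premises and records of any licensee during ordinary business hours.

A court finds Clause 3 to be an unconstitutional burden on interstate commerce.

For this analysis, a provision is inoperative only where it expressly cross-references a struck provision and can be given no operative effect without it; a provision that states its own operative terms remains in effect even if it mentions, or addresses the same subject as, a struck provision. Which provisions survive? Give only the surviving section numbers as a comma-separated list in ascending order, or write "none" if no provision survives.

Clause 3 is struck. Clause 4 operates only by reference to Clause 3, so it falls with Clause 3. Although Clause 1 refers to Clause 3, its operative terms do not depend on Clause 3, so it remains in effect. Clause 5 is a severability clause and preserves every provision that can still be given independent effect. That leaves Clause 1, Clause 2, Clause 5, Clause 6, and Clause 7 in effect.

1, 2, 5, 6, 7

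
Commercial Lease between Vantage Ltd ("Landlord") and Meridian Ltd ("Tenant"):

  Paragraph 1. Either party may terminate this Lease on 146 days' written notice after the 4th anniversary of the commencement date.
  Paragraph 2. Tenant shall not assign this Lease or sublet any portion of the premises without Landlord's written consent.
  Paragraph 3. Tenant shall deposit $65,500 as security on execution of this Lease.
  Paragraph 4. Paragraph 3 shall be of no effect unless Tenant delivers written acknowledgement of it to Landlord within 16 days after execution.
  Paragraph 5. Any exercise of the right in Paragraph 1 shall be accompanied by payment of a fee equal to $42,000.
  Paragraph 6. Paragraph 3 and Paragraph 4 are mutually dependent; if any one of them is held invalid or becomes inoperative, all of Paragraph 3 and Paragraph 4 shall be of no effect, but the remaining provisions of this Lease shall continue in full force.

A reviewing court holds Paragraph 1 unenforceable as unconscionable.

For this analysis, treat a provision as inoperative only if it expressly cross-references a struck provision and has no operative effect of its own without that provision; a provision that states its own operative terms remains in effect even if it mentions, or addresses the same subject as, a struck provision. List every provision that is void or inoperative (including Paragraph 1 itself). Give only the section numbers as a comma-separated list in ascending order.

1, 5

Paragraph 1 is struck. Paragraph 5 merely fixes the exercise fee for Paragraph 1; with Paragraph 1 gone it has nothing to operate on and falls away. Paragraph 6 ties Paragraph 3 and Paragraph 4 together, but none of those is affected here; the remaining provisions continue in force under Paragraph 6. Paragraph 2, Paragraph 3, Paragraph 4, and Paragraph 6 remain in effect.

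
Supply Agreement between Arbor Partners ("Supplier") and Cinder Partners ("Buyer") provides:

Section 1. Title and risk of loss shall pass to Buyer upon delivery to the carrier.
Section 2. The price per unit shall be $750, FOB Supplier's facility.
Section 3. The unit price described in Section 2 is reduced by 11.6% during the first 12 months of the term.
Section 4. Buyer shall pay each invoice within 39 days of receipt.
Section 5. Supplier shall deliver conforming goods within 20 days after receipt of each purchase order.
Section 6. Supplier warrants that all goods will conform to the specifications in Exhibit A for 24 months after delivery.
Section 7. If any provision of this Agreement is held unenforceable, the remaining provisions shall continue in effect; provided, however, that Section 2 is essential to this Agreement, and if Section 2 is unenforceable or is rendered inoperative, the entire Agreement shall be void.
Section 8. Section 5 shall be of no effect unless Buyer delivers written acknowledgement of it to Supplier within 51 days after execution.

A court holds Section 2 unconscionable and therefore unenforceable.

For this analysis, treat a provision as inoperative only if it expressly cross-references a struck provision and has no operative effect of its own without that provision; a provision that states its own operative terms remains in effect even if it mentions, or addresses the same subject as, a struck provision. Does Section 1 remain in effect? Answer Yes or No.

No

Section 2 is struck. Section 3 does nothing except set the introductory reduction to the unit price by reference to Section 2; with Section 2 gone it has no independent effect and is inoperative. Section 7 makes Section 2 an essential term, and Section 2 is the provision held invalid; under Section 7, the entire Agreement is therefore void. No provision of the Agreement survives. Section 1 is among the inoperative provisions, so the answer is no.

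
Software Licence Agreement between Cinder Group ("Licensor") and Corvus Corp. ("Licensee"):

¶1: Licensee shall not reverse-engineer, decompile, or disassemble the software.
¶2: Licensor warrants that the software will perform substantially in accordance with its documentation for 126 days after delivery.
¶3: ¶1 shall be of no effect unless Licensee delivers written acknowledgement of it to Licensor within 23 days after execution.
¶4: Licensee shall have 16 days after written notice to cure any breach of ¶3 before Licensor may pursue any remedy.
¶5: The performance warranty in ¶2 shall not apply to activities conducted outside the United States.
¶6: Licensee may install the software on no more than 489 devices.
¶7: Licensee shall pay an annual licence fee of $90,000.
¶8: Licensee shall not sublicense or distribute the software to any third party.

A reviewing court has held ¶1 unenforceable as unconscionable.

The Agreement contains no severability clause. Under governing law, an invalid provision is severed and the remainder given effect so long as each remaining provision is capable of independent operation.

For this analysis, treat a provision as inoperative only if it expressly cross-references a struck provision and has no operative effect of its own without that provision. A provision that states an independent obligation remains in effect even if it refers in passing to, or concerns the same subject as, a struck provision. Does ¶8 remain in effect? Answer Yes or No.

Yes

¶1 is struck. ¶3 has no operative effect of its own apart from ¶1 and is therefore inoperative. ¶4 operates only by reference to ¶3, so it falls with ¶3. Under the stated default rule, only provisions that cannot operate independently fall away; the rest are enforced. ¶2, ¶5, ¶6, ¶7, and ¶8 remain in effect. ¶8 is among the surviving provisions, so the answer is yes.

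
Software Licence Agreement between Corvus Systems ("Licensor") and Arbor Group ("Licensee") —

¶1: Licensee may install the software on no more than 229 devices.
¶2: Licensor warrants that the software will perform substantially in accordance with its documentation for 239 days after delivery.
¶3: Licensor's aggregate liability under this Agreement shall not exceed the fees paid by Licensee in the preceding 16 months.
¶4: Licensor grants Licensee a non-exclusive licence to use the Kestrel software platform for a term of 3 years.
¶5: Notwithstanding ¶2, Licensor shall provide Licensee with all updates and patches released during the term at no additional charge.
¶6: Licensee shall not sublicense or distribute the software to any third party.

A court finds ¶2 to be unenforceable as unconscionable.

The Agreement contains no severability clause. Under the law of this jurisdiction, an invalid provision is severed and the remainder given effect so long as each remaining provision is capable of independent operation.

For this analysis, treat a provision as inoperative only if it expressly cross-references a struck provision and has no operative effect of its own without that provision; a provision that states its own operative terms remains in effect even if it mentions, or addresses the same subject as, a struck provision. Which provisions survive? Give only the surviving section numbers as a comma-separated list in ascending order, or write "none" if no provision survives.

¶2 is struck. ¶5 mentions ¶2 but its own obligation stands independently of ¶2, so ¶5 is not affected. No other provision's operative terms depend on ¶2. Under the stated default rule, only provisions that cannot operate independently fall away; the rest are enforced. The provisions still in force are ¶1, ¶3, ¶4, ¶5, and ¶6.

1, 3, 4, 5, 6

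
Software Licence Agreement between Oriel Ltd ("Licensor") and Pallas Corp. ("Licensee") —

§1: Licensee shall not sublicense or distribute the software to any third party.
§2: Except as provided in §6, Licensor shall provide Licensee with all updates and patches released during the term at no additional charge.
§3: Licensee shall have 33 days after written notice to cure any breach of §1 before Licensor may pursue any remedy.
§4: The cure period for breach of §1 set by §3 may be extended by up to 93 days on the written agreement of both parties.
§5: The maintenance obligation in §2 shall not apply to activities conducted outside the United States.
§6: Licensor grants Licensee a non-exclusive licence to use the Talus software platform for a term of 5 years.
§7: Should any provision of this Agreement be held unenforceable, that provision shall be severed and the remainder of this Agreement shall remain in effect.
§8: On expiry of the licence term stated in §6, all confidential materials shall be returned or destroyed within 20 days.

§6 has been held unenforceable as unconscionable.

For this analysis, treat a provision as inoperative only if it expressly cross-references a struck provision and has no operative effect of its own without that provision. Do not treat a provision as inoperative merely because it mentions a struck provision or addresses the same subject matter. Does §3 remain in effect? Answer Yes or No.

Yes

§6 is struck. §8 has no operative effect of its own apart from §6 and is therefore inoperative. Although §2 refers to §6, its operative terms do not depend on §6, so it remains in effect. §7 is a severability clause and preserves every provision that can still be given independent effect. That leaves §1, §2, §3, §4, §5, and §7 in effect. §3 is among the surviving provisions, so the answer is yes.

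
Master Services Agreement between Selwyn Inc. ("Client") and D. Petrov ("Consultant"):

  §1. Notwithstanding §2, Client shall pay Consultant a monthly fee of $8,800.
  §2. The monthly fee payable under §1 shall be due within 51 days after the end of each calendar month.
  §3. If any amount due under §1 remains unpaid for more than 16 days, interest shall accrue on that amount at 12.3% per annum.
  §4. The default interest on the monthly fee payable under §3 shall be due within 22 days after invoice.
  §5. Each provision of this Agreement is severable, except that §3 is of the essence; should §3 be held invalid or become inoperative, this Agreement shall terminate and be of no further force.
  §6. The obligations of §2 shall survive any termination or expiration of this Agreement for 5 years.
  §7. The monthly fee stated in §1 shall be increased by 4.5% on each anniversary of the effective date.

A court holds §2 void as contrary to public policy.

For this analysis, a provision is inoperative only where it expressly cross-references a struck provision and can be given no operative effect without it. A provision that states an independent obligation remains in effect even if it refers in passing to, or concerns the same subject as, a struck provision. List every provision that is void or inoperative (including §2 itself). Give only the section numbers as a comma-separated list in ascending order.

2, 6

§2 is struck. §6 merely fixes the survival period for §2; with §2 gone it has nothing to operate on and falls away. §1 mentions §2 but its own obligation stands independently of §2, so §1 is not affected. §5 makes §3 an essential term, but §3 is unaffected, so the severability proviso in §5 preserves the remaining provisions. §1, §3, §4, §5, and §7 remain in effect.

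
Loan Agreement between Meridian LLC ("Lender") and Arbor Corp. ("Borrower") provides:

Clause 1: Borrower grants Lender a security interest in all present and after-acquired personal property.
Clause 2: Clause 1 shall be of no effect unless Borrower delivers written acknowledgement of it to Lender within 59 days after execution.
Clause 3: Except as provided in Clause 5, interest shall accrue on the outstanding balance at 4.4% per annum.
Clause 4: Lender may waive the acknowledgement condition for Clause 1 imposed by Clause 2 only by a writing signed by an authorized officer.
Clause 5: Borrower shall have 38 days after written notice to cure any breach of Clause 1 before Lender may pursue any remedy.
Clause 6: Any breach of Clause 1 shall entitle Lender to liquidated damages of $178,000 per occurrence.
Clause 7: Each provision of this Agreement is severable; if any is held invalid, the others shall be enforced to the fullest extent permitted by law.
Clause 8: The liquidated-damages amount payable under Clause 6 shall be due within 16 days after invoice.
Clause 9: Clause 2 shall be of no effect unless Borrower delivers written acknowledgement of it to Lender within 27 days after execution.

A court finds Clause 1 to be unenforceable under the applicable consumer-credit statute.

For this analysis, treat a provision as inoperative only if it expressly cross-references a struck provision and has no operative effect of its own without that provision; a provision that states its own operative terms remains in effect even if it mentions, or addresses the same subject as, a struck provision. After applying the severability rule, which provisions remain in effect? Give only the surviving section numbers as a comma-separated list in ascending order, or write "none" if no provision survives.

Clause 1 is struck. Clause 2 has no operative effect of its own apart from Clause 1 and is therefore inoperative. The only function of Clause 5 is the cure period for breach of Clause 1, so it cannot stand once Clause 1 is removed. Clause 6 operates only by reference to Clause 1, so it falls with Clause 1. Clause 4 merely fixes the waiver condition for Clause 2; with Clause 2 gone it has nothing to operate on and falls away. Clause 8 operates only by reference to Clause 6, so it falls with Clause 6. Clause 9 merely fixes the acknowledgement condition for Clause 2; with Clause 2 gone it has nothing to operate on and falls away. Although Clause 3 refers to Clause 5, its operative terms do not depend on Clause 5, so it remains in effect. Under the severability clause in Clause 7, the remaining provisions continue in force. The provisions still in force are Clause 3 and Clause 7.

3, 7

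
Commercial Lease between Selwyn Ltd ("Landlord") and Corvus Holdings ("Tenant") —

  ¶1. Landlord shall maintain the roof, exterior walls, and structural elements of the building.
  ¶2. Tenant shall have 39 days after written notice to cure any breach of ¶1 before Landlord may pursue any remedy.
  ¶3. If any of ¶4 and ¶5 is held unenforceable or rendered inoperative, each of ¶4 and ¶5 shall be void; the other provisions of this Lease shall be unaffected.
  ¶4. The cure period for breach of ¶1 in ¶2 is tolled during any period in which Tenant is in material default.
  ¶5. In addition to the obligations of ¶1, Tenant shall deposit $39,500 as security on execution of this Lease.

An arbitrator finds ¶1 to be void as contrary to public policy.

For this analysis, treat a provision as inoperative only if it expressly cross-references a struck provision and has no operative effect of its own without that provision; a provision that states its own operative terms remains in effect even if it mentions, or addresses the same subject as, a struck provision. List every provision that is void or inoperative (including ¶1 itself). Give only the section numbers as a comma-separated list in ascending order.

1, 2, 4, 5

¶1 is struck. ¶2 has no operative effect of its own apart from ¶1 and is therefore inoperative. The whole of ¶4 is the tolling of the cure period for breach of ¶1, defined by reference to ¶2, so ¶4 cannot stand once ¶2 is removed. ¶3 declares ¶4 and ¶5 mutually dependent; since one of them has fallen, all of them are of no effect. That brings down ¶5 as well. The remainder continues in force under ¶3. Only ¶3 remains in effect.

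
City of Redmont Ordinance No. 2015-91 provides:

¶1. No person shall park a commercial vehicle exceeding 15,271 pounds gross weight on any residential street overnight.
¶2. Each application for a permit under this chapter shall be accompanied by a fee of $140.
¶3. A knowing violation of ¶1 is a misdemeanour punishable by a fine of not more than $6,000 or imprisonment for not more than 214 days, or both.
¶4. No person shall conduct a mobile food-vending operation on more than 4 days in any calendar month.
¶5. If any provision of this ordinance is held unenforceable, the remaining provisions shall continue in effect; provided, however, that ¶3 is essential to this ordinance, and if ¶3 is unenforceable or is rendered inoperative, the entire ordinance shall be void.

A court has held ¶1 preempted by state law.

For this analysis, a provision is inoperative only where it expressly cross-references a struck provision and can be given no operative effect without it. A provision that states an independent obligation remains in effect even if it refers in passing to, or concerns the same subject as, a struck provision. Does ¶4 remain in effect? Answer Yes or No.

¶1 is struck. ¶3 merely fixes the criminal penalty for violating ¶1; with ¶1 gone it has nothing to operate on and falls away. ¶5 makes ¶3 an essential term, and ¶3 has been rendered inoperative by the cascade; under ¶5, the entire ordinance is therefore void. No provision of the ordinance survives. ¶4 is among the inoperative provisions, so the answer is no.

No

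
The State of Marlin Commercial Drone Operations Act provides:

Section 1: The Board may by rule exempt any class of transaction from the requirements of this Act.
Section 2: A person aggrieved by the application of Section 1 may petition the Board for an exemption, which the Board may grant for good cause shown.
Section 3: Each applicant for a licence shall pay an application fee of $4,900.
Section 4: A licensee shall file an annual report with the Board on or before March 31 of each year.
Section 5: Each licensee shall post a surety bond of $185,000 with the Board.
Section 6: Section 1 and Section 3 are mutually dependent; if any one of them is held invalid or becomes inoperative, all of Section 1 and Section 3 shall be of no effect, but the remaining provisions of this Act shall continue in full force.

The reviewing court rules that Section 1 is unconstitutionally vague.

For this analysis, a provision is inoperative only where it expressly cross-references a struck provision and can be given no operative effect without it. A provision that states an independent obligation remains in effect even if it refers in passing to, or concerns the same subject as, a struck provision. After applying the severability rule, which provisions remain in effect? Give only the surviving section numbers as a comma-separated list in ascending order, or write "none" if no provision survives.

4, 5, 6

Section 1 is struck. Section 2 operates only by reference to Section 1, so it falls with Section 1. Section 6 declares Section 1 and Section 3 mutually dependent; since one of them has fallen, all of them are of no effect. That brings down Section 3 as well. The remainder continues in force under Section 6. The provisions still in force are Section 4, Section 5, and Section 6.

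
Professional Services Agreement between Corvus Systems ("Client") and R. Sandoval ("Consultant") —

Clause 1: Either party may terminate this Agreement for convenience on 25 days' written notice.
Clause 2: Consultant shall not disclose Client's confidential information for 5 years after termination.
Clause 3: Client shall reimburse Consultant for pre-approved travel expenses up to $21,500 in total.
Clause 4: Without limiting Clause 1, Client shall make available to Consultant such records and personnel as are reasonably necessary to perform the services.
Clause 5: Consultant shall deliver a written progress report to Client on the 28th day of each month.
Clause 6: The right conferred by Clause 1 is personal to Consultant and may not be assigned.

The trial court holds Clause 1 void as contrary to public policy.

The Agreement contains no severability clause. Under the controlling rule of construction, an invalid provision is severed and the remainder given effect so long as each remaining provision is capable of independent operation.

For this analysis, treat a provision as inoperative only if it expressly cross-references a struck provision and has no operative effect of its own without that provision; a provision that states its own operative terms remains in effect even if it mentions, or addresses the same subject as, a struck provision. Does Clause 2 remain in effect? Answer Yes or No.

Clause 1 is struck. Clause 6 has no operative effect of its own apart from Clause 1 and is therefore inoperative. Clause 4 mentions Clause 1 but its own obligation stands independently of Clause 1, so Clause 4 is not affected. With no severability clause, the stated default rule severs what cannot stand and enforces each remaining provision that can operate on its own. The provisions still in force are Clause 2, Clause 3, Clause 4, and Clause 5. Clause 2 is among the surviving provisions, so the answer is yes.

Yes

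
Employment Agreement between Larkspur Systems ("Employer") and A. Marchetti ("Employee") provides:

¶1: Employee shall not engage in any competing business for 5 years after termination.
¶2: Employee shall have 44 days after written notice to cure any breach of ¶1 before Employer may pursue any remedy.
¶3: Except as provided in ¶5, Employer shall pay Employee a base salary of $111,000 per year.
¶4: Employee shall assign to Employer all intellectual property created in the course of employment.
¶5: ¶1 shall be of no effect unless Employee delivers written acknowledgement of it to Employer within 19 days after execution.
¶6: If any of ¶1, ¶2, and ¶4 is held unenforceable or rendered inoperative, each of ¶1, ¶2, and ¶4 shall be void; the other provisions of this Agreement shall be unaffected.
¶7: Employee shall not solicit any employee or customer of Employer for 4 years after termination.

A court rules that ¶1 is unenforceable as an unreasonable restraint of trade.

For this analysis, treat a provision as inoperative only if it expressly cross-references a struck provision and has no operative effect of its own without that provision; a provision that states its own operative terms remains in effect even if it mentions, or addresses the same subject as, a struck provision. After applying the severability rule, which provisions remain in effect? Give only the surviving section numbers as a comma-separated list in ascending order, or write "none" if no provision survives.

3, 6, 7

¶1 is struck. ¶2 merely fixes the cure period for breach of ¶1; with ¶1 gone it has nothing to operate on and falls away. ¶5 operates only by reference to ¶1, so it falls with ¶1. ¶3 mentions ¶5 but its own obligation stands independently of ¶5, so ¶3 is not affected. ¶6 declares ¶1, ¶2, and ¶4 mutually dependent; since one of them has fallen, all of them are of no effect. That brings down ¶4 as well. The remainder continues in force under ¶6. ¶3, ¶6, and ¶7 remain in effect.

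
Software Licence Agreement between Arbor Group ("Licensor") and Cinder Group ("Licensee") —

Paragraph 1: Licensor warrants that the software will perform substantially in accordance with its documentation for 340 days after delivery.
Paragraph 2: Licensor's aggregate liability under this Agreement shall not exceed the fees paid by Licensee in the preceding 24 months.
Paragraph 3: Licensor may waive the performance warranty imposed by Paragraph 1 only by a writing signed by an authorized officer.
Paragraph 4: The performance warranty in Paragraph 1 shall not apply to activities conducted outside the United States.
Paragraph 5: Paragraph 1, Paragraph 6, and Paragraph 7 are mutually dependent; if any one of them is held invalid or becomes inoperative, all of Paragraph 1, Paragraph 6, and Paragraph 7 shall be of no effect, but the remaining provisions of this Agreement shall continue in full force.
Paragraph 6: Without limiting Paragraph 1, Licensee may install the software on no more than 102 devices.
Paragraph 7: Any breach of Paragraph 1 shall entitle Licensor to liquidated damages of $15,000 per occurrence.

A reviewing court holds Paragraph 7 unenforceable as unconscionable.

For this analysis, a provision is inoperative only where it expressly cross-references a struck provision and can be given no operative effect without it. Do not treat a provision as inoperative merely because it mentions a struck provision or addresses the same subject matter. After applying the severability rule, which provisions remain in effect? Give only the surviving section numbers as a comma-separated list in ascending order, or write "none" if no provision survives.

Paragraph 7 is struck. Nothing else in the Agreement is defined by reference to Paragraph 7. Paragraph 5 declares Paragraph 1, Paragraph 6, and Paragraph 7 mutually dependent; since one of them has fallen, all of them are of no effect. That brings down Paragraph 1 and Paragraph 6 as well. Paragraph 3 and Paragraph 4 in turn depend solely on a provision now struck and likewise fall. The remainder continues in force under Paragraph 5. That leaves Paragraph 2 and Paragraph 5 in effect.

2, 5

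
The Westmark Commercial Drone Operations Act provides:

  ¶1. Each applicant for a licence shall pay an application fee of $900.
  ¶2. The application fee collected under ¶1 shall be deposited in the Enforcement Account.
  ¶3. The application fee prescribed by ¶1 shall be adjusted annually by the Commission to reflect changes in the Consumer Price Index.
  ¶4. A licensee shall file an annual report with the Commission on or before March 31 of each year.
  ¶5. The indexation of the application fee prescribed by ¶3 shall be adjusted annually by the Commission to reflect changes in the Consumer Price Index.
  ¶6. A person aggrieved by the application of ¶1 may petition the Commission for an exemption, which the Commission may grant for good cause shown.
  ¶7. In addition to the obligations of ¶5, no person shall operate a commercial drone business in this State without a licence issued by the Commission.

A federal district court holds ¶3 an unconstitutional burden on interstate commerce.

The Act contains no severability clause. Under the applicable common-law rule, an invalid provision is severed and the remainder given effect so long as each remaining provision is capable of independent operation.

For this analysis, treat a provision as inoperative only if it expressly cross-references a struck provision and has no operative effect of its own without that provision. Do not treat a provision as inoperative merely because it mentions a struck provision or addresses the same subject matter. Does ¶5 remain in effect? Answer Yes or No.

¶3 is struck. The whole of ¶5 is the indexation of the indexation of the application fee, defined by reference to ¶3, so ¶5 cannot stand once ¶3 is removed. Although ¶7 refers to ¶5, its operative terms do not depend on ¶5, so it remains in effect. With no severability clause, the stated default rule severs what cannot stand and enforces each remaining provision that can operate on its own. That leaves ¶1, ¶2, ¶4, ¶6, and ¶7 in effect. ¶5 is among the inoperative provisions, so the answer is no.

No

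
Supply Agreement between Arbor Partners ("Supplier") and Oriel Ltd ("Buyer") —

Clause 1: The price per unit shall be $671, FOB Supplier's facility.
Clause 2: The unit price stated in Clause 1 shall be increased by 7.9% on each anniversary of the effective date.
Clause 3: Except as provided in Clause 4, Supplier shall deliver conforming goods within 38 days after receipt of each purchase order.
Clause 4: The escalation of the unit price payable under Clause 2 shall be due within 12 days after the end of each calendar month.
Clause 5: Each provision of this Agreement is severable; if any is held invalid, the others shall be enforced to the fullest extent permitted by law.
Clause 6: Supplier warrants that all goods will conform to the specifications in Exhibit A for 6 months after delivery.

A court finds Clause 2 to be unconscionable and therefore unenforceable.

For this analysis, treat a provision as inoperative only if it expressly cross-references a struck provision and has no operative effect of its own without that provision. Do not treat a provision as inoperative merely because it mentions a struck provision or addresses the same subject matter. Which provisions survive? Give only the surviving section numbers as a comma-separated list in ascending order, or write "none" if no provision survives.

1, 3, 5, 6

Clause 2 is struck. The whole of Clause 4 is the payment deadline for the escalation of the unit price, defined by reference to Clause 2, so Clause 4 cannot stand once Clause 2 is removed. Although Clause 3 refers to Clause 4, its operative terms do not depend on Clause 4, so it remains in effect. Clause 5 is a severability clause and preserves every provision that can still be given independent effect. That leaves Clause 1, Clause 3, Clause 5, and Clause 6 in effect.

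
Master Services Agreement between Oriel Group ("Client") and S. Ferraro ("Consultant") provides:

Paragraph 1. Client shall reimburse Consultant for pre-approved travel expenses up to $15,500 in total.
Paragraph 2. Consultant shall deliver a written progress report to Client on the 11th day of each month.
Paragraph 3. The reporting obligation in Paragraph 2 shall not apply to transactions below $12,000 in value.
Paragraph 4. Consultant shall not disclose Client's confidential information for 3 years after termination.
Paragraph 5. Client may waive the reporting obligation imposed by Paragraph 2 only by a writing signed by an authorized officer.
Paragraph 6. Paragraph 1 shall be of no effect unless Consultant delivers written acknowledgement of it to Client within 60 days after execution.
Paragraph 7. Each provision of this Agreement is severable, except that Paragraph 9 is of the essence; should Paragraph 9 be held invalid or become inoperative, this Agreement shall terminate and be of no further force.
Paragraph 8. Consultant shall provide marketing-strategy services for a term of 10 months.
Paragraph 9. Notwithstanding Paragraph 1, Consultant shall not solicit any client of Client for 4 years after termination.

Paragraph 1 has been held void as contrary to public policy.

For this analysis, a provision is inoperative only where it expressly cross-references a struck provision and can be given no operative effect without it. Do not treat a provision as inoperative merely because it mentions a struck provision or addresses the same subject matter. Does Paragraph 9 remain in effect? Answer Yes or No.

Paragraph 1 is struck. Paragraph 6 merely fixes the acknowledgement condition for Paragraph 1; with Paragraph 1 gone it has nothing to operate on and falls away. Paragraph 9 mentions Paragraph 1 but its own obligation stands independently of Paragraph 1, so Paragraph 9 is not affected. Paragraph 7 makes Paragraph 9 an essential term, but Paragraph 9 is unaffected, so the severability proviso in Paragraph 7 preserves the remaining provisions. Paragraph 2, Paragraph 3, Paragraph 4, Paragraph 5, Paragraph 7, Paragraph 8, and Paragraph 9 remain in effect. Paragraph 9 is among the surviving provisions, so the answer is yes.

Yes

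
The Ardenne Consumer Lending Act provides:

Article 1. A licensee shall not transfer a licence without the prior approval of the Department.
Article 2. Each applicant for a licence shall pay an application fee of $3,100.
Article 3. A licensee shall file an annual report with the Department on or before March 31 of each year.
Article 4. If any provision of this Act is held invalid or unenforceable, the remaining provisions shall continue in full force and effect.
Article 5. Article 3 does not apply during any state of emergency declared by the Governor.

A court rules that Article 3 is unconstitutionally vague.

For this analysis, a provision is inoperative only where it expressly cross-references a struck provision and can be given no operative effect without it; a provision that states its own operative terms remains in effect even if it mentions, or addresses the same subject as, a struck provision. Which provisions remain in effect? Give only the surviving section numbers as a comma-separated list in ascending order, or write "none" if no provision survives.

1, 2, 4

Article 3 is struck. Article 5 has no operative effect of its own apart from Article 3 and is therefore inoperative. Article 4 is a severability clause and preserves every provision that can still be given independent effect. The provisions still in force are Article 1, Article 2, and Article 4.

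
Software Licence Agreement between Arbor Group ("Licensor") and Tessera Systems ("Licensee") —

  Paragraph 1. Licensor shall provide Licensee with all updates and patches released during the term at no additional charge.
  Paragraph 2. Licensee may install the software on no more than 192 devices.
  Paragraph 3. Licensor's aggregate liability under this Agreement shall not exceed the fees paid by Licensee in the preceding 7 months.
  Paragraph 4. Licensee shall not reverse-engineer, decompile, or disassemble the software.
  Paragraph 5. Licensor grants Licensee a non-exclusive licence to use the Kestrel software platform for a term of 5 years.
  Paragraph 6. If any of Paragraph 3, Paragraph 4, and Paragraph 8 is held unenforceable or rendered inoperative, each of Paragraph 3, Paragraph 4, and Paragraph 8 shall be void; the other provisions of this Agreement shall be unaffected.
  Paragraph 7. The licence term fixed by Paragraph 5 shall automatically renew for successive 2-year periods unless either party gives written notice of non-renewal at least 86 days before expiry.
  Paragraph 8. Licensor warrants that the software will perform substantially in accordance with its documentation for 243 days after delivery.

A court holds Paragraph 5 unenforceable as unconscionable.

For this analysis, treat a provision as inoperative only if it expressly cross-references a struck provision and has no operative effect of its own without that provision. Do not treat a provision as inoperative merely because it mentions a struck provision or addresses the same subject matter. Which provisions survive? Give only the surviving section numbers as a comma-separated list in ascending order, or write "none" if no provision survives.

1, 2, 3, 4, 6, 8

Paragraph 5 is struck. Paragraph 7 has no operative effect of its own apart from Paragraph 5 and is therefore inoperative. Paragraph 6 ties Paragraph 3, Paragraph 4, and Paragraph 8 together, but none of those is affected here; the remaining provisions continue in force under Paragraph 6. Paragraph 1, Paragraph 2, Paragraph 3, Paragraph 4, Paragraph 6, and Paragraph 8 remain in effect.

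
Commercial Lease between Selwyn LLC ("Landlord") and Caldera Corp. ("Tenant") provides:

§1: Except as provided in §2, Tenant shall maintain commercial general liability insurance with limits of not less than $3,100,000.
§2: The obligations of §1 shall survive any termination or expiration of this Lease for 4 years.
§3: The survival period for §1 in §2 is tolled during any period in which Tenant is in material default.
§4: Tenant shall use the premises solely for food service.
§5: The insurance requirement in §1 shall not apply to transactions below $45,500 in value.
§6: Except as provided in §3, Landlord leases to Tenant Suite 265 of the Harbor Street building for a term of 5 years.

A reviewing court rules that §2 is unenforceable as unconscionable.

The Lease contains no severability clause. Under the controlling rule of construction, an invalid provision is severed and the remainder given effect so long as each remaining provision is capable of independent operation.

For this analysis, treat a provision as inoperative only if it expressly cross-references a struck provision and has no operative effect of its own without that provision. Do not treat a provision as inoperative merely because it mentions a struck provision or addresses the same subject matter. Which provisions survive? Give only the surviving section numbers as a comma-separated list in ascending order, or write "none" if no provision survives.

§2 is struck. §3 does nothing except set the tolling of the survival period for §1 by reference to §2; with §2 gone it has no independent effect and is inoperative. Although §1 refers to §2, its operative terms do not depend on §2, so it remains in effect. Although §6 refers to §3, its operative terms do not depend on §3, so it remains in effect. With no severability clause, the stated default rule severs what cannot stand and enforces each remaining provision that can operate on its own. The provisions still in force are §1, §4, §5, and §6.

1, 4, 5, 6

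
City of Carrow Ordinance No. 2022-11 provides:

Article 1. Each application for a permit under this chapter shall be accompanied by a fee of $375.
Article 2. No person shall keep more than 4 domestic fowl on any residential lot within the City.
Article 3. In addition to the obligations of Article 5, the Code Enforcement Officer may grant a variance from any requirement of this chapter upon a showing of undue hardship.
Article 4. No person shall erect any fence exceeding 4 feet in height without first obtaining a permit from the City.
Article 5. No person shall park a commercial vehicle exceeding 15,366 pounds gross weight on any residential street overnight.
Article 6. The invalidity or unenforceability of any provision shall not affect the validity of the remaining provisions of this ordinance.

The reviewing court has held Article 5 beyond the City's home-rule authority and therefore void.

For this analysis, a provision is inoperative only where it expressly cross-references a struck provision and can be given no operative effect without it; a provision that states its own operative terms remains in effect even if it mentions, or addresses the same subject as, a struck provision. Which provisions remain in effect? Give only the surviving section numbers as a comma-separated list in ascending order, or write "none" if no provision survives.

Article 5 is struck. Although Article 3 refers to Article 5, its operative terms do not depend on Article 5, so it remains in effect. Nothing else in the ordinance is defined by reference to Article 5. Under the severability clause in Article 6, the remaining provisions continue in force. That leaves Article 1, Article 2, Article 3, Article 4, and Article 6 in effect.

1, 2, 3, 4, 6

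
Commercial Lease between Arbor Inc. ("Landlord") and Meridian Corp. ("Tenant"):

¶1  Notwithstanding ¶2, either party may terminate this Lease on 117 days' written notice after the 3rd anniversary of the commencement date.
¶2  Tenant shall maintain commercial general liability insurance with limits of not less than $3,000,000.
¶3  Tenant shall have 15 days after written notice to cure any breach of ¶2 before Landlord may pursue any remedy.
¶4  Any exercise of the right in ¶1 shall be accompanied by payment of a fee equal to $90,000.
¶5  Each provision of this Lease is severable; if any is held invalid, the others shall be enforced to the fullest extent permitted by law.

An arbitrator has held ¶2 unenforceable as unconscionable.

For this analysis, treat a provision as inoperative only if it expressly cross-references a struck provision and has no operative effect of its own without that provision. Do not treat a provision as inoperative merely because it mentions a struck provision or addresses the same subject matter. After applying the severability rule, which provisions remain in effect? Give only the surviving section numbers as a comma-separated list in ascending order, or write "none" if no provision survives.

¶2 is struck. ¶3 operates only by reference to ¶2, so it falls with ¶2. ¶1 mentions ¶2 but its own obligation stands independently of ¶2, so ¶1 is not affected. Under the severability clause in ¶5, the remaining provisions continue in force. The provisions still in force are ¶1, ¶4, and ¶5.

1, 4, 5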